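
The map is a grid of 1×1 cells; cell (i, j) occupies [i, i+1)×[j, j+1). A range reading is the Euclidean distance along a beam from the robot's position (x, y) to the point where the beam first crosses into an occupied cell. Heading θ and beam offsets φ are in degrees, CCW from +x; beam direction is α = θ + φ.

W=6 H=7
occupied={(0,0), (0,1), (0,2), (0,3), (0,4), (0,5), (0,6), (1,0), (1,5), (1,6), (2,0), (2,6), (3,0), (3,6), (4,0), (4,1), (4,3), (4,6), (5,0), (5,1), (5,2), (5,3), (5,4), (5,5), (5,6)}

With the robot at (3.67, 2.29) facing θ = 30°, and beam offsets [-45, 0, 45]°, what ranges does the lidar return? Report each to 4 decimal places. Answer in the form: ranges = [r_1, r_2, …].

ranges = [1.1205, 1.4200, 1.2750]

beam 1: φ=-45°, α=345°
  dir = (cos 345°, sin 345°) = (0.9659, -0.2588); from cell (3,2)
  next x-line at t=0.3416, next y-line at t=1.1205; Δt_x=1.0353, Δt_y=3.8637
    x: enter (4,2) at t=0.3416
    y: enter (4,1) at t=1.1205 ← occupied
  → r_1 = 1.1205
beam 2: φ=0°, α=30°
  dir = (cos 30°, sin 30°) = (0.8660, 0.5000); from cell (3,2)
  next x-line at t=0.3811, next y-line at t=1.4200; Δt_x=1.1547, Δt_y=2.0000
    x: enter (4,2) at t=0.3811
    y: enter (4,3) at t=1.4200 ← occupied
  → r_2 = 1.4200
beam 3: φ=45°, α=75°
  dir = (cos 75°, sin 75°) = (0.2588, 0.9659); from cell (3,2)
  next x-line at t=1.2750, next y-line at t=0.7350; Δt_x=3.8637, Δt_y=1.0353
    y: enter (3,3) at t=0.7350
    x: enter (4,3) at t=1.2750 ← occupied
  → r_3 = 1.2750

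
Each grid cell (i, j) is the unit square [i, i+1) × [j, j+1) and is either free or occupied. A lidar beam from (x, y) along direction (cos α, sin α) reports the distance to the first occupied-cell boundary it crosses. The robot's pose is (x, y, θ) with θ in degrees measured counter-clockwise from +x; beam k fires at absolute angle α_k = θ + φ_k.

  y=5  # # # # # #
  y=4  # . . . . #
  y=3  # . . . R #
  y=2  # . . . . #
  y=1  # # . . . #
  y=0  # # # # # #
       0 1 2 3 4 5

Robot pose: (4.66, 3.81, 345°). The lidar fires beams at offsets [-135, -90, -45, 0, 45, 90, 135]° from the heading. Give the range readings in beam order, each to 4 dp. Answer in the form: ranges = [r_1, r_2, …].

beam 1: φ=-135°, α=210°
  dir = (cos 210°, sin 210°) = (-0.8660, -0.5000); from cell (4,3)
  next x-line at t=0.7621, next y-line at t=1.6200; Δt_x=1.1547, Δt_y=2.0000
    x: enter (3,3) at t=0.7621
    y: enter (3,2) at t=1.6200
    x: enter (2,2) at t=1.9168
    x: enter (1,2) at t=3.0715
    y: enter (1,1) at t=3.6200 ← occupied
  → r_1 = 3.6200
beam 2: φ=-90°, α=255°
  dir = (cos 255°, sin 255°) = (-0.2588, -0.9659); from cell (4,3)
  next x-line at t=2.5500, next y-line at t=0.8386; Δt_x=3.8637, Δt_y=1.0353
    y: enter (4,2) at t=0.8386
    y: enter (4,1) at t=1.8738
    x: enter (3,1) at t=2.5500
    y: enter (3,0) at t=2.9091 ← occupied
  → r_2 = 2.9091
beam 3: φ=-45°, α=300°
  dir = (cos 300°, sin 300°) = (0.5000, -0.8660); from cell (4,3)
  next x-line at t=0.6800, next y-line at t=0.9353; Δt_x=2.0000, Δt_y=1.1547
    x: enter (5,3) at t=0.6800 ← occupied
  → r_3 = 0.6800
beam 4: φ=0°, α=345°
  dir = (cos 345°, sin 345°) = (0.9659, -0.2588); from cell (4,3)
  next x-line at t=0.3520, next y-line at t=3.1296; Δt_x=1.0353, Δt_y=3.8637
    x: enter (5,3) at t=0.3520 ← occupied
  → r_4 = 0.3520
beam 5: φ=45°, α=30°
  dir = (cos 30°, sin 30°) = (0.8660, 0.5000); from cell (4,3)
  next x-line at t=0.3926, next y-line at t=0.3800; Δt_x=1.1547, Δt_y=2.0000
    y: enter (4,4) at t=0.3800
    x: enter (5,4) at t=0.3926 ← occupied
  → r_5 = 0.3926
beam 6: φ=90°, α=75°
  dir = (cos 75°, sin 75°) = (0.2588, 0.9659); from cell (4,3)
  next x-line at t=1.3137, next y-line at t=0.1967; Δt_x=3.8637, Δt_y=1.0353
    y: enter (4,4) at t=0.1967
    y: enter (4,5) at t=1.2320 ← occupied
  → r_6 = 1.2320
beam 7: φ=135°, α=120°
  dir = (cos 120°, sin 120°) = (-0.5000, 0.8660); from cell (4,3)
  next x-line at t=1.3200, next y-line at t=0.2194; Δt_x=2.0000, Δt_y=1.1547
    y: enter (4,4) at t=0.2194
    x: enter (3,4) at t=1.3200
    y: enter (3,5) at t=1.3741 ← occupied
  → r_7 = 1.3741

ranges = [3.6200, 2.9091, 0.6800, 0.3520, 0.3926, 1.2320, 1.3741]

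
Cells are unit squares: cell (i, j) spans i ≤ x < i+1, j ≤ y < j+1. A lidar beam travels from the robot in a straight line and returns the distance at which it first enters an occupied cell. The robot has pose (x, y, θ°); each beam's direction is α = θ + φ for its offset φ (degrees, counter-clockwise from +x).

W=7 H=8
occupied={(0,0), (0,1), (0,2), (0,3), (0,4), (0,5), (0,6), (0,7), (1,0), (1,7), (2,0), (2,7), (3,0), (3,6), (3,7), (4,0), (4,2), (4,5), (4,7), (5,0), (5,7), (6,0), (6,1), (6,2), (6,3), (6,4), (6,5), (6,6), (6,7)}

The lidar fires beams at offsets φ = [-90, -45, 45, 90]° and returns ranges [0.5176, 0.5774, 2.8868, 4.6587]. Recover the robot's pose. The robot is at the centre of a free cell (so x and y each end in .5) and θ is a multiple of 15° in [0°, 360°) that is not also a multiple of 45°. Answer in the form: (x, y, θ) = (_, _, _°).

Candidates: 27 free-cell centres × 16 headings = 432 poses. Raycast each; keep the one whose scan matches to 4 dp.
  (5.5, 6.5, 165°): beam 3 = 1.0000 ≠ 2.8868 ✗
  (5.5, 4.5, 345°): beam 1 = 1.9319 ≠ 0.5176 ✗
  (4.5, 1.5, 120°): beam 1 = 1.7321 ≠ 0.5176 ✗
  …
  (3.5, 5.5, 165°): r_1=0.5176, r_2=0.5774, r_3=2.8868, r_4=4.6587 — all match ✓
No second candidate reproduces the full scan.

(x, y, θ) = (3.5, 5.5, 165°)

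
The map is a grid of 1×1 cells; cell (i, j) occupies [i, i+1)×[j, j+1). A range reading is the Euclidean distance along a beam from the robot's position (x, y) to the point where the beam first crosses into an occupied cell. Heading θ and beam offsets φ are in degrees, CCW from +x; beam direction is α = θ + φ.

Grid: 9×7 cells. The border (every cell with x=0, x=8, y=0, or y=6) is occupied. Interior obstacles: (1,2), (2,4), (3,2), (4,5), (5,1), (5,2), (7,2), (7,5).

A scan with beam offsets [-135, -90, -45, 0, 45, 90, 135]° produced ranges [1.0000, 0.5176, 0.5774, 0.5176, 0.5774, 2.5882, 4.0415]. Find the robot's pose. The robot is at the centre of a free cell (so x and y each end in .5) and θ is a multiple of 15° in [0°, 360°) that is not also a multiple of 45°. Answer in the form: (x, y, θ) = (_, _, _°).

Candidates: 27 free-cell centres × 16 headings = 432 poses. Raycast each; keep the one whose scan matches to 4 dp.
  (3.5, 5.5, 345°): beam 2 = 4.6587 ≠ 0.5176 ✗
  (2.5, 5.5, 105°): beam 1 = 5.1962 ≠ 1.0000 ✗
  (6.5, 1.5, 150°): beam 1 = 1.5529 ≠ 1.0000 ✗
  …
  (7.5, 4.5, 75°): r_1=1.0000, r_2=0.5176, r_3=0.5774, r_4=0.5176, r_5=0.5774, r_6=2.5882, r_7=4.0415 — all match ✓
No second candidate reproduces the full scan.

(x, y, θ) = (7.5, 4.5, 75°)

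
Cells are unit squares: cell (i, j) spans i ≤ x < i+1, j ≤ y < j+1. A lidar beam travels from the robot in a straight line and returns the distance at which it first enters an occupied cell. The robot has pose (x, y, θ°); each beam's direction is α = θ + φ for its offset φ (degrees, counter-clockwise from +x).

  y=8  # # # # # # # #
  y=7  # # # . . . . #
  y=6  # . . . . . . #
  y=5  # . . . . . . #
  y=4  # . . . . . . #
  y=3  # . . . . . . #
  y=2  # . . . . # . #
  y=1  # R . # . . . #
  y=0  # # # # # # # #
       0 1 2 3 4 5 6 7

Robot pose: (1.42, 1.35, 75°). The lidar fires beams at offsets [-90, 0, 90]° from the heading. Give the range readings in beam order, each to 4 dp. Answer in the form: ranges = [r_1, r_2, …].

beam 1: φ=-90°, α=345°
  d=(0.9659,-0.2588)  start (1,1)  tX=0.6005 tY=1.3523  stride 1/|dx|=1.0353 1/|dy|=3.8637
    cross x-line → (2,1), t=0.6005
    cross y-line → (2,0), t=1.3523 (wall)
  → r_1 = 1.3523
beam 2: φ=0°, α=75°
  d=(0.2588,0.9659)  start (1,1)  tX=2.2409 tY=0.6729  stride 1/|dx|=3.8637 1/|dy|=1.0353
    cross y-line → (1,2), t=0.6729
    cross y-line → (1,3), t=1.7082
    cross x-line → (2,3), t=2.2409
    cross y-line → (2,4), t=2.7435
    cross y-line → (2,5), t=3.7788
    cross y-line → (2,6), t=4.8140
    cross y-line → (2,7), t=5.8493 (wall)
  → r_2 = 5.8493
beam 3: φ=90°, α=165°
  d=(-0.9659,0.2588)  start (1,1)  tX=0.4348 tY=2.5114  stride 1/|dx|=1.0353 1/|dy|=3.8637
    cross x-line → (0,1), t=0.4348 (wall)
  → r_3 = 0.4348

ranges = [1.3523, 5.8493, 0.4348]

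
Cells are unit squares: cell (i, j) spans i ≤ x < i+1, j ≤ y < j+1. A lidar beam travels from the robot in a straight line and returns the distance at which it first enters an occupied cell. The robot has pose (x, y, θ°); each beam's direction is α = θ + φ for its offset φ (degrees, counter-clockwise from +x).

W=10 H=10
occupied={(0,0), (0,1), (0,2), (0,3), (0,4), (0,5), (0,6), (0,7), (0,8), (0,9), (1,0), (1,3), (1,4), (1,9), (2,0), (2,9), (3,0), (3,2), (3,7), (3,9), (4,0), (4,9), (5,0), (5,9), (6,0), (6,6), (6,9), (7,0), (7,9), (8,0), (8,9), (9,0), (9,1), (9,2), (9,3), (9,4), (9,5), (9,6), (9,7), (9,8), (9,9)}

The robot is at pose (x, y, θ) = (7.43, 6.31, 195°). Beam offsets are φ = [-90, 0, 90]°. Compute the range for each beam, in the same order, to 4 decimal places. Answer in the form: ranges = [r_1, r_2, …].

ranges = [2.7849, 0.4452, 5.4973]

beam 1: φ=-90°, α=105°
  d=(-0.2588,0.9659)  start (7,6)  tX=1.6614 tY=0.7143  stride 1/|dx|=3.8637 1/|dy|=1.0353
    cross y-line → (7,7), t=0.7143
    cross x-line → (6,7), t=1.6614
    cross y-line → (6,8), t=1.7496
    cross y-line → (6,9), t=2.7849 (wall)
  → r_1 = 2.7849
beam 2: φ=0°, α=195°
  d=(-0.9659,-0.2588)  start (7,6)  tX=0.4452 tY=1.1977  stride 1/|dx|=1.0353 1/|dy|=3.8637
    cross x-line → (6,6), t=0.4452 (wall)
  → r_2 = 0.4452
beam 3: φ=90°, α=285°
  d=(0.2588,-0.9659)  start (7,6)  tX=2.2023 tY=0.3209  stride 1/|dx|=3.8637 1/|dy|=1.0353
    cross y-line → (7,5), t=0.3209
    cross y-line → (7,4), t=1.3562
    cross x-line → (8,4), t=2.2023
    cross y-line → (8,3), t=2.3915
    cross y-line → (8,2), t=3.4268
    cross y-line → (8,1), t=4.4620
    cross y-line → (8,0), t=5.4973 (wall)
  → r_3 = 5.4973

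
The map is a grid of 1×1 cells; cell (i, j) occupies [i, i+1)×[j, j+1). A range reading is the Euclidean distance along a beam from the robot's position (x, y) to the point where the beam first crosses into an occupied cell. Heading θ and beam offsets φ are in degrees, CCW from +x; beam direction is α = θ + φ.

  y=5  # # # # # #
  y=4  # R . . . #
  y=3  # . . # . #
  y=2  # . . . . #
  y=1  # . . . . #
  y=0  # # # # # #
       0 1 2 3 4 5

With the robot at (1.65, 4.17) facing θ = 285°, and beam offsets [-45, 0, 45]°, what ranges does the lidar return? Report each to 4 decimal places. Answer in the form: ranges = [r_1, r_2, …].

beam 1: φ=-45°, α=240°
  direction (-0.5000, -0.8660); cell (1,4); t to first gridline: x 1.3000, y 0.1963 (then +2.0000 / +1.1547)
    (1,3) via y @ 0.1963
    (0,3) via x @ 1.3000  # hit
  → r_1 = 1.3000
beam 2: φ=0°, α=285°
  direction (0.2588, -0.9659); cell (1,4); t to first gridline: x 1.3523, y 0.1760 (then +3.8637 / +1.0353)
    (1,3) via y @ 0.1760
    (1,2) via y @ 1.2113
    (2,2) via x @ 1.3523
    (2,1) via y @ 2.2465
    (2,0) via y @ 3.2818  # hit
  → r_2 = 3.2818
beam 3: φ=45°, α=330°
  direction (0.8660, -0.5000); cell (1,4); t to first gridline: x 0.4041, y 0.3400 (then +1.1547 / +2.0000)
    (1,3) via y @ 0.3400
    (2,3) via x @ 0.4041
    (3,3) via x @ 1.5588  # hit
  → r_3 = 1.5588

ranges = [1.3000, 3.2818, 1.5588]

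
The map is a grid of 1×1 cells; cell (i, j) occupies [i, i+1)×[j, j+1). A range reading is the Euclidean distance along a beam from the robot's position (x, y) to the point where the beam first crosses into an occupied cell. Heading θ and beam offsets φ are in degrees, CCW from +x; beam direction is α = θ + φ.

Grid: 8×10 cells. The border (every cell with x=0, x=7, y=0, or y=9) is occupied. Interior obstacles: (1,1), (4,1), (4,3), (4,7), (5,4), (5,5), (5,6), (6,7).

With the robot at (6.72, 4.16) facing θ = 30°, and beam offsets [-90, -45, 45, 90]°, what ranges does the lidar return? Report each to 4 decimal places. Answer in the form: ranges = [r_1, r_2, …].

beam 1: φ=-90°, α=300°
  dir = (cos 300°, sin 300°) = (0.5000, -0.8660); from cell (6,4)
  next x-line at t=0.5600, next y-line at t=0.1848; Δt_x=2.0000, Δt_y=1.1547
    y: enter (6,3) at t=0.1848
    x: enter (7,3) at t=0.5600 ← occupied
  → r_1 = 0.5600
beam 2: φ=-45°, α=345°
  dir = (cos 345°, sin 345°) = (0.9659, -0.2588); from cell (6,4)
  next x-line at t=0.2899, next y-line at t=0.6182; Δt_x=1.0353, Δt_y=3.8637
    x: enter (7,4) at t=0.2899 ← occupied
  → r_2 = 0.2899
beam 3: φ=45°, α=75°
  dir = (cos 75°, sin 75°) = (0.2588, 0.9659); from cell (6,4)
  next x-line at t=1.0818, next y-line at t=0.8696; Δt_x=3.8637, Δt_y=1.0353
    y: enter (6,5) at t=0.8696
    x: enter (7,5) at t=1.0818 ← occupied
  → r_3 = 1.0818
beam 4: φ=90°, α=120°
  dir = (cos 120°, sin 120°) = (-0.5000, 0.8660); from cell (6,4)
  next x-line at t=1.4400, next y-line at t=0.9699; Δt_x=2.0000, Δt_y=1.1547
    y: enter (6,5) at t=0.9699
    x: enter (5,5) at t=1.4400 ← occupied
  → r_4 = 1.4400

ranges = [0.5600, 0.2899, 1.0818, 1.4400]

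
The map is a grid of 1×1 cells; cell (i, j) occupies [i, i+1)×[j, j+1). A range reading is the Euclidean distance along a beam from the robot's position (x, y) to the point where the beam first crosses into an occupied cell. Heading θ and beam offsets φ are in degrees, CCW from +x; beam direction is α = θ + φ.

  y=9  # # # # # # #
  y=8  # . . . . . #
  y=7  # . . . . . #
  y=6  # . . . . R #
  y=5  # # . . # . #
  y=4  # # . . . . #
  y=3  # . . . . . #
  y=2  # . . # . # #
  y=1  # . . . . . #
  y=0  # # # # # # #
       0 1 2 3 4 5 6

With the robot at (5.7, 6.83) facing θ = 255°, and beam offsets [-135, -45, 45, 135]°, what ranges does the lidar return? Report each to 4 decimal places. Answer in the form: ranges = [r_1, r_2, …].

ranges = [2.5057, 1.6600, 0.6000, 0.3464]

beam 1: φ=-135°, α=120°
  dir = (cos 120°, sin 120°) = (-0.5000, 0.8660); from cell (5,6)
  next x-line at t=1.4000, next y-line at t=0.1963; Δt_x=2.0000, Δt_y=1.1547
    y: enter (5,7) at t=0.1963
    y: enter (5,8) at t=1.3510
    x: enter (4,8) at t=1.4000
    y: enter (4,9) at t=2.5057 ← occupied
  → r_1 = 2.5057
beam 2: φ=-45°, α=210°
  dir = (cos 210°, sin 210°) = (-0.8660, -0.5000); from cell (5,6)
  next x-line at t=0.8083, next y-line at t=1.6600; Δt_x=1.1547, Δt_y=2.0000
    x: enter (4,6) at t=0.8083
    y: enter (4,5) at t=1.6600 ← occupied
  → r_2 = 1.6600
beam 3: φ=45°, α=300°
  dir = (cos 300°, sin 300°) = (0.5000, -0.8660); from cell (5,6)
  next x-line at t=0.6000, next y-line at t=0.9584; Δt_x=2.0000, Δt_y=1.1547
    x: enter (6,6) at t=0.6000 ← occupied
  → r_3 = 0.6000
beam 4: φ=135°, α=30°
  dir = (cos 30°, sin 30°) = (0.8660, 0.5000); from cell (5,6)
  next x-line at t=0.3464, next y-line at t=0.3400; Δt_x=1.1547, Δt_y=2.0000
    y: enter (5,7) at t=0.3400
    x: enter (6,7) at t=0.3464 ← occupied
  → r_4 = 0.3464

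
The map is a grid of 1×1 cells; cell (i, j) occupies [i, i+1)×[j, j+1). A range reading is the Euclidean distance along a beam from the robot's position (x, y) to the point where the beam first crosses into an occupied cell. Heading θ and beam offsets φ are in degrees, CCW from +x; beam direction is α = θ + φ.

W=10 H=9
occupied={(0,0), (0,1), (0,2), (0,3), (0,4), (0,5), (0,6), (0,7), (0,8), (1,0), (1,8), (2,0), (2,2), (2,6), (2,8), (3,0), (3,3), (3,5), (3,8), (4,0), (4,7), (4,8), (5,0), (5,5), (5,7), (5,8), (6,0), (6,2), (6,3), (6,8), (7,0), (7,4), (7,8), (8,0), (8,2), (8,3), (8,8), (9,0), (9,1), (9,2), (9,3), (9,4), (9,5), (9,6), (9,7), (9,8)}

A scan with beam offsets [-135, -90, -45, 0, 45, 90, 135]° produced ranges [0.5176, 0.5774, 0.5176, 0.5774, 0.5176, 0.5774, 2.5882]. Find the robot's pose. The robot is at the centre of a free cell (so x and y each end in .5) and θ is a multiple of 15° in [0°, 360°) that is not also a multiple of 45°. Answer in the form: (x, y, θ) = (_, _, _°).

The pose lattice has 44·16 = 704 candidates. Test each by forward raycasting.
  (6.5, 1.5, 210°): beam 3 = 3.6235 ≠ 0.5176 ✗
  (7.5, 1.5, 195°): beam 1 = 1.0000 ≠ 0.5176 ✗
  (8.5, 5.5, 120°): beam 3 = 1.9319 ≠ 0.5176 ✗
  (6.5, 6.5, 300°): beam 1 = 1.9319 ≠ 0.5176 ✗
  …
  (7.5, 3.5, 120°): r_1=0.5176, r_2=0.5774, r_3=0.5176, r_4=0.5774, r_5=0.5176, r_6=0.5774, r_7=2.5882 — all match ✓
Only this pose fits every beam.

(x, y, θ) = (7.5, 3.5, 120°)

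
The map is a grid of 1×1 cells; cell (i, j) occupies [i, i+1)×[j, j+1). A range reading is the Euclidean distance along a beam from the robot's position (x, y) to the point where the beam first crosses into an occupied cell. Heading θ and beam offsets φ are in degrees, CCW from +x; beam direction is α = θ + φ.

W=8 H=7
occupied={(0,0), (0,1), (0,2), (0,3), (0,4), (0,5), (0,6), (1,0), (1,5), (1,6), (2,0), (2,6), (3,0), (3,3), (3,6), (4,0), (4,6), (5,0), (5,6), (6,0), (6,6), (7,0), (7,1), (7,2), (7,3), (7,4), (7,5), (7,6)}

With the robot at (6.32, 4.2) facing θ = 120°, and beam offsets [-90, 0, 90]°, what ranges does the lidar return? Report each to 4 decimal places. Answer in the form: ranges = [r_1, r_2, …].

ranges = [0.7852, 2.0785, 6.1430]

beam 1: φ=-90°, α=30°
  cosα=0.8660 sinα=0.5000 | (6,4) | tMaxX 0.7852 tMaxY 1.6000 | tΔX 1.1547 tΔY 2.0000
    t=0.7852 [x] (7,4) — stop
  → r_1 = 0.7852
beam 2: φ=0°, α=120°
  cosα=-0.5000 sinα=0.8660 | (6,4) | tMaxX 0.6400 tMaxY 0.9238 | tΔX 2.0000 tΔY 1.1547
    t=0.6400 [x] (5,4)
    t=0.9238 [y] (5,5)
    t=2.0785 [y] (5,6) — stop
  → r_2 = 2.0785
beam 3: φ=90°, α=210°
  cosα=-0.8660 sinα=-0.5000 | (6,4) | tMaxX 0.3695 tMaxY 0.4000 | tΔX 1.1547 tΔY 2.0000
    t=0.3695 [x] (5,4)
    t=0.4000 [y] (5,3)
    t=1.5242 [x] (4,3)
    t=2.4000 [y] (4,2)
    t=2.6789 [x] (3,2)
    t=3.8336 [x] (2,2)
    t=4.4000 [y] (2,1)
    t=4.9883 [x] (1,1)
    t=6.1430 [x] (0,1) — stop
  → r_3 = 6.1430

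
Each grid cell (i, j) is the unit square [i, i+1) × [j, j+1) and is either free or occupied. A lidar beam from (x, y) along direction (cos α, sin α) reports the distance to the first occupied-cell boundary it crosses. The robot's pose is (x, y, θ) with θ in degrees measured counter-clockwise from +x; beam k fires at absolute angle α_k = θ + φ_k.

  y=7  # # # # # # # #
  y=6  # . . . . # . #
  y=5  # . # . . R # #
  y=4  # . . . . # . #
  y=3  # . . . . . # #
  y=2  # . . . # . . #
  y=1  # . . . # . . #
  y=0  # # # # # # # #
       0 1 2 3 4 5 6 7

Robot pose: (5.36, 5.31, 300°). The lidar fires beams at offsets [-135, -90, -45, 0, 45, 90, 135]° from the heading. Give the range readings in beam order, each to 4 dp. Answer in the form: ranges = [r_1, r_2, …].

ranges = [2.4433, 5.0345, 0.3209, 0.3580, 0.6626, 0.7390, 0.7143]

beam 1: φ=-135°, α=165°
  d=(-0.9659,0.2588)  start (5,5)  tX=0.3727 tY=2.6660  stride 1/|dx|=1.0353 1/|dy|=3.8637
    cross x-line → (4,5), t=0.3727
    cross x-line → (3,5), t=1.4080
    cross x-line → (2,5), t=2.4433 (wall)
  → r_1 = 2.4433
beam 2: φ=-90°, α=210°
  d=(-0.8660,-0.5000)  start (5,5)  tX=0.4157 tY=0.6200  stride 1/|dx|=1.1547 1/|dy|=2.0000
    cross x-line → (4,5), t=0.4157
    cross y-line → (4,4), t=0.6200
    cross x-line → (3,4), t=1.5704
    cross y-line → (3,3), t=2.6200
    cross x-line → (2,3), t=2.7251
    cross x-line → (1,3), t=3.8798
    cross y-line → (1,2), t=4.6200
    cross x-line → (0,2), t=5.0345 (wall)
  → r_2 = 5.0345
beam 3: φ=-45°, α=255°
  d=(-0.2588,-0.9659)  start (5,5)  tX=1.3909 tY=0.3209  stride 1/|dx|=3.8637 1/|dy|=1.0353
    cross y-line → (5,4), t=0.3209 (wall)
  → r_3 = 0.3209
beam 4: φ=0°, α=300°
  d=(0.5000,-0.8660)  start (5,5)  tX=1.2800 tY=0.3580  stride 1/|dx|=2.0000 1/|dy|=1.1547
    cross y-line → (5,4), t=0.3580 (wall)
  → r_4 = 0.3580
beam 5: φ=45°, α=345°
  d=(0.9659,-0.2588)  start (5,5)  tX=0.6626 tY=1.1977  stride 1/|dx|=1.0353 1/|dy|=3.8637
    cross x-line → (6,5), t=0.6626 (wall)
  → r_5 = 0.6626
beam 6: φ=90°, α=30°
  d=(0.8660,0.5000)  start (5,5)  tX=0.7390 tY=1.3800  stride 1/|dx|=1.1547 1/|dy|=2.0000
    cross x-line → (6,5), t=0.7390 (wall)
  → r_6 = 0.7390
beam 7: φ=135°, α=75°
  d=(0.2588,0.9659)  start (5,5)  tX=2.4728 tY=0.7143  stride 1/|dx|=3.8637 1/|dy|=1.0353
    cross y-line → (5,6), t=0.7143 (wall)
  → r_7 = 0.7143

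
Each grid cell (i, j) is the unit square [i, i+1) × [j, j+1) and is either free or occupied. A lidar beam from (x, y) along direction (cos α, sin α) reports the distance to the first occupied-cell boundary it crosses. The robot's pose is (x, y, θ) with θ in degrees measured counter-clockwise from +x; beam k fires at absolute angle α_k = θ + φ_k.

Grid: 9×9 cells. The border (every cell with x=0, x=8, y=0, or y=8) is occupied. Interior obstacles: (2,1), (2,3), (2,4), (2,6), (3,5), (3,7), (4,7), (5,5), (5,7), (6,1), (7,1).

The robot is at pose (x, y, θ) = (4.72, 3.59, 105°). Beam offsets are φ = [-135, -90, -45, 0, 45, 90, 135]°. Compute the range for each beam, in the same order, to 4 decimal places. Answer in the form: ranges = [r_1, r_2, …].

beam 1: φ=-135°, α=330°
  cosα=0.8660 sinα=-0.5000 | (4,3) | tMaxX 0.3233 tMaxY 1.1800 | tΔX 1.1547 tΔY 2.0000
    t=0.3233 [x] (5,3)
    t=1.1800 [y] (5,2)
    t=1.4780 [x] (6,2)
    t=2.6327 [x] (7,2)
    t=3.1800 [y] (7,1) — stop
  → r_1 = 3.1800
beam 2: φ=-90°, α=15°
  cosα=0.9659 sinα=0.2588 | (4,3) | tMaxX 0.2899 tMaxY 1.5841 | tΔX 1.0353 tΔY 3.8637
    t=0.2899 [x] (5,3)
    t=1.3252 [x] (6,3)
    t=1.5841 [y] (6,4)
    t=2.3604 [x] (7,4)
    t=3.3957 [x] (8,4) — stop
  → r_2 = 3.3957
beam 3: φ=-45°, α=60°
  cosα=0.5000 sinα=0.8660 | (4,3) | tMaxX 0.5600 tMaxY 0.4734 | tΔX 2.0000 tΔY 1.1547
    t=0.4734 [y] (4,4)
    t=0.5600 [x] (5,4)
    t=1.6281 [y] (5,5) — stop
  → r_3 = 1.6281
beam 4: φ=0°, α=105°
  cosα=-0.2588 sinα=0.9659 | (4,3) | tMaxX 2.7819 tMaxY 0.4245 | tΔX 3.8637 tΔY 1.0353
    t=0.4245 [y] (4,4)
    t=1.4597 [y] (4,5)
    t=2.4950 [y] (4,6)
    t=2.7819 [x] (3,6)
    t=3.5303 [y] (3,7) — stop
  → r_4 = 3.5303
beam 5: φ=45°, α=150°
  cosα=-0.8660 sinα=0.5000 | (4,3) | tMaxX 0.8314 tMaxY 0.8200 | tΔX 1.1547 tΔY 2.0000
    t=0.8200 [y] (4,4)
    t=0.8314 [x] (3,4)
    t=1.9861 [x] (2,4) — stop
  → r_5 = 1.9861
beam 6: φ=90°, α=195°
  cosα=-0.9659 sinα=-0.2588 | (4,3) | tMaxX 0.7454 tMaxY 2.2796 | tΔX 1.0353 tΔY 3.8637
    t=0.7454 [x] (3,3)
    t=1.7807 [x] (2,3) — stop
  → r_6 = 1.7807
beam 7: φ=135°, α=240°
  cosα=-0.5000 sinα=-0.8660 | (4,3) | tMaxX 1.4400 tMaxY 0.6813 | tΔX 2.0000 tΔY 1.1547
    t=0.6813 [y] (4,2)
    t=1.4400 [x] (3,2)
    t=1.8360 [y] (3,1)
    t=2.9907 [y] (3,0) — stop
  → r_7 = 2.9907

ranges = [3.1800, 3.3957, 1.6281, 3.5303, 1.9861, 1.7807, 2.9907]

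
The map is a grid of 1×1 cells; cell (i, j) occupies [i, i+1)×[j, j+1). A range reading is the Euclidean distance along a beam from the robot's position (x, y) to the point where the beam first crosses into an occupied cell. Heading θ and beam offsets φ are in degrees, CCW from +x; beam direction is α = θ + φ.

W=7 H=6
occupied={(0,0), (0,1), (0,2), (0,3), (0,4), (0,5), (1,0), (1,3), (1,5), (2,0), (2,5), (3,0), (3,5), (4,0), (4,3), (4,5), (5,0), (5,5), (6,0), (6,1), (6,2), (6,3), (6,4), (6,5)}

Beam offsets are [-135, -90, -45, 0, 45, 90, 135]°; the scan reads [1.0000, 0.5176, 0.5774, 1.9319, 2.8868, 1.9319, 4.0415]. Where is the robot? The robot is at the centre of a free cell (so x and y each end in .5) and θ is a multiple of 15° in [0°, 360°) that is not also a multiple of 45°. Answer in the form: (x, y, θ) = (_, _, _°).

(x, y, θ) = (3.5, 1.5, 345°)

Enumerate (i+0.5, j+0.5, θ) over the 18 free cells and 16 admissible headings. For each, cast all 7 beams and compare to the given ranges.
  (5.5, 4.5, 345°): beam 2 = 3.6235 ≠ 0.5176 ✗
  (1.5, 1.5, 240°): beam 1 = 1.5529 ≠ 1.0000 ✗
  (4.5, 1.5, 300°): beam 1 = 3.6235 ≠ 1.0000 ✗
  (3.5, 2.5, 120°): beam 1 = 2.5882 ≠ 1.0000 ✗
  …
  (3.5, 1.5, 345°): r_1=1.0000, r_2=0.5176, r_3=0.5774, r_4=1.9319, r_5=2.8868, r_6=1.9319, r_7=4.0415 — all match ✓
No second candidate reproduces the full scan.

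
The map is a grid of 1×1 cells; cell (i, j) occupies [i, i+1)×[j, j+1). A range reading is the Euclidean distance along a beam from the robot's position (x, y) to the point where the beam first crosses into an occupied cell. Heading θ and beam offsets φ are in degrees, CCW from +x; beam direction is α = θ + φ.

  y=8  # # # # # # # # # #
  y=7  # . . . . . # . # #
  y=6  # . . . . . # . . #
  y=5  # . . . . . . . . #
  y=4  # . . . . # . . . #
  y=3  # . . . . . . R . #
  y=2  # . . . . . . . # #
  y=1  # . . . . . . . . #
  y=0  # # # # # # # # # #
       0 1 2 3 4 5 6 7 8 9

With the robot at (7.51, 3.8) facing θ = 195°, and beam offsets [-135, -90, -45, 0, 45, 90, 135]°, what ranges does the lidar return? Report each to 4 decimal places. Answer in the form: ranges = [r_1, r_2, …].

ranges = [2.9800, 2.2776, 1.7436, 6.7396, 3.2332, 2.8988, 1.6000]

beam 1: φ=-135°, α=60°
  cosα=0.5000 sinα=0.8660 | (7,3) | tMaxX 0.9800 tMaxY 0.2309 | tΔX 2.0000 tΔY 1.1547
    t=0.2309 [y] (7,4)
    t=0.9800 [x] (8,4)
    t=1.3856 [y] (8,5)
    t=2.5403 [y] (8,6)
    t=2.9800 [x] (9,6) — stop
  → r_1 = 2.9800
beam 2: φ=-90°, α=105°
  cosα=-0.2588 sinα=0.9659 | (7,3) | tMaxX 1.9705 tMaxY 0.2071 | tΔX 3.8637 tΔY 1.0353
    t=0.2071 [y] (7,4)
    t=1.2423 [y] (7,5)
    t=1.9705 [x] (6,5)
    t=2.2776 [y] (6,6) — stop
  → r_2 = 2.2776
beam 3: φ=-45°, α=150°
  cosα=-0.8660 sinα=0.5000 | (7,3) | tMaxX 0.5889 tMaxY 0.4000 | tΔX 1.1547 tΔY 2.0000
    t=0.4000 [y] (7,4)
    t=0.5889 [x] (6,4)
    t=1.7436 [x] (5,4) — stop
  → r_3 = 1.7436
beam 4: φ=0°, α=195°
  cosα=-0.9659 sinα=-0.2588 | (7,3) | tMaxX 0.5280 tMaxY 3.0910 | tΔX 1.0353 tΔY 3.8637
    t=0.5280 [x] (6,3)
    t=1.5633 [x] (5,3)
    t=2.5985 [x] (4,3)
    t=3.0910 [y] (4,2)
    t=3.6338 [x] (3,2)
    t=4.6691 [x] (2,2)
    t=5.7044 [x] (1,2)
    t=6.7396 [x] (0,2) — stop
  → r_4 = 6.7396
beam 5: φ=45°, α=240°
  cosα=-0.5000 sinα=-0.8660 | (7,3) | tMaxX 1.0200 tMaxY 0.9238 | tΔX 2.0000 tΔY 1.1547
    t=0.9238 [y] (7,2)
    t=1.0200 [x] (6,2)
    t=2.0785 [y] (6,1)
    t=3.0200 [x] (5,1)
    t=3.2332 [y] (5,0) — stop
  → r_5 = 3.2332
beam 6: φ=90°, α=285°
  cosα=0.2588 sinα=-0.9659 | (7,3) | tMaxX 1.8932 tMaxY 0.8282 | tΔX 3.8637 tΔY 1.0353
    t=0.8282 [y] (7,2)
    t=1.8635 [y] (7,1)
    t=1.8932 [x] (8,1)
    t=2.8988 [y] (8,0) — stop
  → r_6 = 2.8988
beam 7: φ=135°, α=330°
  cosα=0.8660 sinα=-0.5000 | (7,3) | tMaxX 0.5658 tMaxY 1.6000 | tΔX 1.1547 tΔY 2.0000
    t=0.5658 [x] (8,3)
    t=1.6000 [y] (8,2) — stop
  → r_7 = 1.6000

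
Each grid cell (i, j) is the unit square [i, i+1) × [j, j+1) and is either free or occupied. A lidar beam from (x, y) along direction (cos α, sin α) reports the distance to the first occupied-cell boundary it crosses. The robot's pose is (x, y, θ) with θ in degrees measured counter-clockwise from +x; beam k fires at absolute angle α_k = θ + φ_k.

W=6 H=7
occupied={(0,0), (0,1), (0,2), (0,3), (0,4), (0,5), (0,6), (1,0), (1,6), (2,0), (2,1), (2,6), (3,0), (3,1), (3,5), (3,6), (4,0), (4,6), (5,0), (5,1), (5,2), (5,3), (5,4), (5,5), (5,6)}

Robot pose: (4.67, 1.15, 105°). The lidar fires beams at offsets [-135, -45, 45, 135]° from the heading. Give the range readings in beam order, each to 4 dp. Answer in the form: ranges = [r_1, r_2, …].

ranges = [0.3000, 0.6600, 0.7736, 0.1732]

beam 1: φ=-135°, α=330°
  d=(0.8660,-0.5000)  start (4,1)  tX=0.3811 tY=0.3000  stride 1/|dx|=1.1547 1/|dy|=2.0000
    cross y-line → (4,0), t=0.3000 (wall)
  → r_1 = 0.3000
beam 2: φ=-45°, α=60°
  d=(0.5000,0.8660)  start (4,1)  tX=0.6600 tY=0.9815  stride 1/|dx|=2.0000 1/|dy|=1.1547
    cross x-line → (5,1), t=0.6600 (wall)
  → r_2 = 0.6600
beam 3: φ=45°, α=150°
  d=(-0.8660,0.5000)  start (4,1)  tX=0.7736 tY=1.7000  stride 1/|dx|=1.1547 1/|dy|=2.0000
    cross x-line → (3,1), t=0.7736 (wall)
  → r_3 = 0.7736
beam 4: φ=135°, α=240°
  d=(-0.5000,-0.8660)  start (4,1)  tX=1.3400 tY=0.1732  stride 1/|dx|=2.0000 1/|dy|=1.1547
    cross y-line → (4,0), t=0.1732 (wall)
  → r_4 = 0.1732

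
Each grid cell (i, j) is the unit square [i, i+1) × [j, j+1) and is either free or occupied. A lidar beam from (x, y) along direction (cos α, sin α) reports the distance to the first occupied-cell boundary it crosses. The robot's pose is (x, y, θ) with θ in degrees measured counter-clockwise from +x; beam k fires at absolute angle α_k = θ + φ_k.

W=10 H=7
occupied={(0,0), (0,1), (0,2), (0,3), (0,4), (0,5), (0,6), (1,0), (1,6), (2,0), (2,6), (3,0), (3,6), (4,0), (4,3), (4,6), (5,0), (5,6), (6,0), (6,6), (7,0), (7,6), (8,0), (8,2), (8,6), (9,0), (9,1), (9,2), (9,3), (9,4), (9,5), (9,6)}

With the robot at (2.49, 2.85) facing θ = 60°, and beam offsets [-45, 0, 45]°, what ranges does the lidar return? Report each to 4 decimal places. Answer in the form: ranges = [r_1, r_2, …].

ranges = [1.5633, 3.6373, 3.2611]

beam 1: φ=-45°, α=15°
  direction (0.9659, 0.2588); cell (2,2); t to first gridline: x 0.5280, y 0.5796 (then +1.0353 / +3.8637)
    (3,2) via x @ 0.5280
    (3,3) via y @ 0.5796
    (4,3) via x @ 1.5633  # hit
  → r_1 = 1.5633
beam 2: φ=0°, α=60°
  direction (0.5000, 0.8660); cell (2,2); t to first gridline: x 1.0200, y 0.1732 (then +2.0000 / +1.1547)
    (2,3) via y @ 0.1732
    (3,3) via x @ 1.0200
    (3,4) via y @ 1.3279
    (3,5) via y @ 2.4826
    (4,5) via x @ 3.0200
    (4,6) via y @ 3.6373  # hit
  → r_2 = 3.6373
beam 3: φ=45°, α=105°
  direction (-0.2588, 0.9659); cell (2,2); t to first gridline: x 1.8932, y 0.1553 (then +3.8637 / +1.0353)
    (2,3) via y @ 0.1553
    (2,4) via y @ 1.1906
    (1,4) via x @ 1.8932
    (1,5) via y @ 2.2258
    (1,6) via y @ 3.2611  # hit
  → r_3 = 3.2611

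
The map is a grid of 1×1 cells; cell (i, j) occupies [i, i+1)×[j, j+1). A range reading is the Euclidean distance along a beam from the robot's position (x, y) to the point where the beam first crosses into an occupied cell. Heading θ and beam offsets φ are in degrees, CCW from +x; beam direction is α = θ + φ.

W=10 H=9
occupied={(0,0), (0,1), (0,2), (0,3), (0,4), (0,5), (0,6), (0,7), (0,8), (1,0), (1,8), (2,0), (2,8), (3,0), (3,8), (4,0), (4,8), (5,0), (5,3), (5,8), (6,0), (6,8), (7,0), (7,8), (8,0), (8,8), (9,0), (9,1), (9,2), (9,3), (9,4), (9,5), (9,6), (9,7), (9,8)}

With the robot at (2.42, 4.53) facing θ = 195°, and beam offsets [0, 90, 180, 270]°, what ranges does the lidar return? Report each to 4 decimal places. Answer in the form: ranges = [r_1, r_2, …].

beam 1: φ=0°, α=195°
  direction (-0.9659, -0.2588); cell (2,4); t to first gridline: x 0.4348, y 2.0478 (then +1.0353 / +3.8637)
    (1,4) via x @ 0.4348
    (0,4) via x @ 1.4701  # hit
  → r_1 = 1.4701
beam 2: φ=90°, α=285°
  direction (0.2588, -0.9659); cell (2,4); t to first gridline: x 2.2409, y 0.5487 (then +3.8637 / +1.0353)
    (2,3) via y @ 0.5487
    (2,2) via y @ 1.5840
    (3,2) via x @ 2.2409
    (3,1) via y @ 2.6192
    (3,0) via y @ 3.6545  # hit
  → r_2 = 3.6545
beam 3: φ=180°, α=15°
  direction (0.9659, 0.2588); cell (2,4); t to first gridline: x 0.6005, y 1.8159 (then +1.0353 / +3.8637)
    (3,4) via x @ 0.6005
    (4,4) via x @ 1.6357
    (4,5) via y @ 1.8159
    (5,5) via x @ 2.6710
    (6,5) via x @ 3.7063
    (7,5) via x @ 4.7416
    (7,6) via y @ 5.6796
    (8,6) via x @ 5.7768
    (9,6) via x @ 6.8121  # hit
  → r_3 = 6.8121
beam 4: φ=270°, α=105°
  direction (-0.2588, 0.9659); cell (2,4); t to first gridline: x 1.6228, y 0.4866 (then +3.8637 / +1.0353)
    (2,5) via y @ 0.4866
    (2,6) via y @ 1.5219
    (1,6) via x @ 1.6228
    (1,7) via y @ 2.5571
    (1,8) via y @ 3.5924  # hit
  → r_4 = 3.5924

ranges = [1.4701, 3.6545, 6.8121, 3.5924]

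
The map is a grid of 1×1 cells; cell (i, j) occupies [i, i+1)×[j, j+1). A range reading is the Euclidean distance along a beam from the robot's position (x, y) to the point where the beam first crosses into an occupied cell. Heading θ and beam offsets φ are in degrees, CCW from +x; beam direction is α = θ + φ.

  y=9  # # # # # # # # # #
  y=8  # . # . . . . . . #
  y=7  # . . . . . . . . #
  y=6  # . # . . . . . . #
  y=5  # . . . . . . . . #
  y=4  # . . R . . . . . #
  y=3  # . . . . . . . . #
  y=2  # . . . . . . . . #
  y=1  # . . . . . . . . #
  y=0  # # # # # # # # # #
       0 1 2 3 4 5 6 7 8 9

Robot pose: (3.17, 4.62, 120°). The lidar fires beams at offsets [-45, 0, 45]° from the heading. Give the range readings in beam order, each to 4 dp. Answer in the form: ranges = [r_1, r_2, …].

ranges = [4.5345, 1.5935, 2.2465]

beam 1: φ=-45°, α=75°
  cosα=0.2588 sinα=0.9659 | (3,4) | tMaxX 3.2069 tMaxY 0.3934 | tΔX 3.8637 tΔY 1.0353
    t=0.3934 [y] (3,5)
    t=1.4287 [y] (3,6)
    t=2.4640 [y] (3,7)
    t=3.2069 [x] (4,7)
    t=3.4992 [y] (4,8)
    t=4.5345 [y] (4,9) — stop
  → r_1 = 4.5345
beam 2: φ=0°, α=120°
  cosα=-0.5000 sinα=0.8660 | (3,4) | tMaxX 0.3400 tMaxY 0.4388 | tΔX 2.0000 tΔY 1.1547
    t=0.3400 [x] (2,4)
    t=0.4388 [y] (2,5)
    t=1.5935 [y] (2,6) — stop
  → r_2 = 1.5935
beam 3: φ=45°, α=165°
  cosα=-0.9659 sinα=0.2588 | (3,4) | tMaxX 0.1760 tMaxY 1.4682 | tΔX 1.0353 tΔY 3.8637
    t=0.1760 [x] (2,4)
    t=1.2113 [x] (1,4)
    t=1.4682 [y] (1,5)
    t=2.2465 [x] (0,5) — stop
  → r_3 = 2.2465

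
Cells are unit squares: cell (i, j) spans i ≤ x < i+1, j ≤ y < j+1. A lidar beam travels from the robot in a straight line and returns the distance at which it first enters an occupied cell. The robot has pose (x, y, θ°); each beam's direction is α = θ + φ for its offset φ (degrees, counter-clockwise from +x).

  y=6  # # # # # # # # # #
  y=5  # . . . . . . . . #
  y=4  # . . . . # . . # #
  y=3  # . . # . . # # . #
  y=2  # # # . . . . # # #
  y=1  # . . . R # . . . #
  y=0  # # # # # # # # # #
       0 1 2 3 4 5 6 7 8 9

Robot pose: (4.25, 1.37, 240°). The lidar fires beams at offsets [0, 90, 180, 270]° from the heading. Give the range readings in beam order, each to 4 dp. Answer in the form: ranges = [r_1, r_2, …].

ranges = [0.4272, 0.7400, 3.0369, 1.4434]

beam 1: φ=0°, α=240°
  direction (-0.5000, -0.8660); cell (4,1); t to first gridline: x 0.5000, y 0.4272 (then +2.0000 / +1.1547)
    (4,0) via y @ 0.4272  # hit
  → r_1 = 0.4272
beam 2: φ=90°, α=330°
  direction (0.8660, -0.5000); cell (4,1); t to first gridline: x 0.8660, y 0.7400 (then +1.1547 / +2.0000)
    (4,0) via y @ 0.7400  # hit
  → r_2 = 0.7400
beam 3: φ=180°, α=60°
  direction (0.5000, 0.8660); cell (4,1); t to first gridline: x 1.5000, y 0.7275 (then +2.0000 / +1.1547)
    (4,2) via y @ 0.7275
    (5,2) via x @ 1.5000
    (5,3) via y @ 1.8822
    (5,4) via y @ 3.0369  # hit
  → r_3 = 3.0369
beam 4: φ=270°, α=150°
  direction (-0.8660, 0.5000); cell (4,1); t to first gridline: x 0.2887, y 1.2600 (then +1.1547 / +2.0000)
    (3,1) via x @ 0.2887
    (3,2) via y @ 1.2600
    (2,2) via x @ 1.4434  # hit
  → r_4 = 1.4434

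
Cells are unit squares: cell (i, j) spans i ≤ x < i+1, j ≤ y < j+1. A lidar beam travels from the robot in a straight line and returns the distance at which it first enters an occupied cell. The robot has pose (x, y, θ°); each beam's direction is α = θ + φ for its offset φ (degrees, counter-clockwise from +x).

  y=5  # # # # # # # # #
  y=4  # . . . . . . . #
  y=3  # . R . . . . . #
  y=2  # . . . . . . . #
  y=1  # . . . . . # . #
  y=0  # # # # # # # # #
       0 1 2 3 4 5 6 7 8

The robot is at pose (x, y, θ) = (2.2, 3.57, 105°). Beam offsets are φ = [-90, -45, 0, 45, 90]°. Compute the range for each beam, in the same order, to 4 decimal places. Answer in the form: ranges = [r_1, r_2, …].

beam 1: φ=-90°, α=15°
  d=(0.9659,0.2588)  start (2,3)  tX=0.8282 tY=1.6614  stride 1/|dx|=1.0353 1/|dy|=3.8637
    cross x-line → (3,3), t=0.8282
    cross y-line → (3,4), t=1.6614
    cross x-line → (4,4), t=1.8635
    cross x-line → (5,4), t=2.8988
    cross x-line → (6,4), t=3.9340
    cross x-line → (7,4), t=4.9693
    cross y-line → (7,5), t=5.5251 (wall)
  → r_1 = 5.5251
beam 2: φ=-45°, α=60°
  d=(0.5000,0.8660)  start (2,3)  tX=1.6000 tY=0.4965  stride 1/|dx|=2.0000 1/|dy|=1.1547
    cross y-line → (2,4), t=0.4965
    cross x-line → (3,4), t=1.6000
    cross y-line → (3,5), t=1.6512 (wall)
  → r_2 = 1.6512
beam 3: φ=0°, α=105°
  d=(-0.2588,0.9659)  start (2,3)  tX=0.7727 tY=0.4452  stride 1/|dx|=3.8637 1/|dy|=1.0353
    cross y-line → (2,4), t=0.4452
    cross x-line → (1,4), t=0.7727
    cross y-line → (1,5), t=1.4804 (wall)
  → r_3 = 1.4804
beam 4: φ=45°, α=150°
  d=(-0.8660,0.5000)  start (2,3)  tX=0.2309 tY=0.8600  stride 1/|dx|=1.1547 1/|dy|=2.0000
    cross x-line → (1,3), t=0.2309
    cross y-line → (1,4), t=0.8600
    cross x-line → (0,4), t=1.3856 (wall)
  → r_4 = 1.3856
beam 5: φ=90°, α=195°
  d=(-0.9659,-0.2588)  start (2,3)  tX=0.2071 tY=2.2023  stride 1/|dx|=1.0353 1/|dy|=3.8637
    cross x-line → (1,3), t=0.2071
    cross x-line → (0,3), t=1.2423 (wall)
  → r_5 = 1.2423

ranges = [5.5251, 1.6512, 1.4804, 1.3856, 1.2423]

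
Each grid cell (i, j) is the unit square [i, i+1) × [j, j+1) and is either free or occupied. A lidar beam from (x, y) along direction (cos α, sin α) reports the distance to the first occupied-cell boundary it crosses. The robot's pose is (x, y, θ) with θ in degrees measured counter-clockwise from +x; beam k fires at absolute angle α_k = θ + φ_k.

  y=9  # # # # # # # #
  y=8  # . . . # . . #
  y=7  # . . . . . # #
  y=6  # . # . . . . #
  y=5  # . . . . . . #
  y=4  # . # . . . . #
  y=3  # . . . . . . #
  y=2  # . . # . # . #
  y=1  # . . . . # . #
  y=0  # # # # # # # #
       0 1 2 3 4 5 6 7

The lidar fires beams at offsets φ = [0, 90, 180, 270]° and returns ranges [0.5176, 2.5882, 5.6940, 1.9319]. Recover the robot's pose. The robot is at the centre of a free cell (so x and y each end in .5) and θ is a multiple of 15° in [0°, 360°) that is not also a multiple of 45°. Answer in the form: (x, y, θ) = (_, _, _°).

(x, y, θ) = (1.5, 3.5, 195°)

Enumerate (i+0.5, j+0.5, θ) over the 41 free cells and 16 admissible headings. For each, cast all 4 beams and compare to the given ranges.
  (5.5, 6.5, 30°): beam 1 = 1.0000 ≠ 0.5176 ✗
  (2.5, 5.5, 165°): beam 1 = 1.5529 ≠ 0.5176 ✗
  (2.5, 5.5, 345°): beam 1 = 4.6587 ≠ 0.5176 ✗
  …
  (1.5, 3.5, 195°): r_1=0.5176, r_2=2.5882, r_3=5.6940, r_4=1.9319 — all match ✓
No second candidate reproduces the full scan.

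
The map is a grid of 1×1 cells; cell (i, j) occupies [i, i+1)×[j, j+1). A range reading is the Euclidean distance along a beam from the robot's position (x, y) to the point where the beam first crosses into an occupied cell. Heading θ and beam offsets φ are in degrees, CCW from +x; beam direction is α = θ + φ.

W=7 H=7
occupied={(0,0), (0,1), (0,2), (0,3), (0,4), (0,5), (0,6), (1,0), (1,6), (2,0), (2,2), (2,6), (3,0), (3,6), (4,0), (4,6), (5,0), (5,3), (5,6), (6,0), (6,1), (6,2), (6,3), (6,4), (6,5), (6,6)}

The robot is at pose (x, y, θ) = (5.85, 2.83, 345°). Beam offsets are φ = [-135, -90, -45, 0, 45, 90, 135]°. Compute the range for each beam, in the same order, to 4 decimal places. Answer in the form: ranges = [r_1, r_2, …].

ranges = [3.6600, 1.8946, 0.3000, 0.1553, 0.1732, 0.1760, 0.1963]

beam 1: φ=-135°, α=210°
  direction (-0.8660, -0.5000); cell (5,2); t to first gridline: x 0.9815, y 1.6600 (then +1.1547 / +2.0000)
    (4,2) via x @ 0.9815
    (4,1) via y @ 1.6600
    (3,1) via x @ 2.1362
    (2,1) via x @ 3.2909
    (2,0) via y @ 3.6600  # hit
  → r_1 = 3.6600
beam 2: φ=-90°, α=255°
  direction (-0.2588, -0.9659); cell (5,2); t to first gridline: x 3.2841, y 0.8593 (then +3.8637 / +1.0353)
    (5,1) via y @ 0.8593
    (5,0) via y @ 1.8946  # hit
  → r_2 = 1.8946
beam 3: φ=-45°, α=300°
  direction (0.5000, -0.8660); cell (5,2); t to first gridline: x 0.3000, y 0.9584 (then +2.0000 / +1.1547)
    (6,2) via x @ 0.3000  # hit
  → r_3 = 0.3000
beam 4: φ=0°, α=345°
  direction (0.9659, -0.2588); cell (5,2); t to first gridline: x 0.1553, y 3.2069 (then +1.0353 / +3.8637)
    (6,2) via x @ 0.1553  # hit
  → r_4 = 0.1553
beam 5: φ=45°, α=30°
  direction (0.8660, 0.5000); cell (5,2); t to first gridline: x 0.1732, y 0.3400 (then +1.1547 / +2.0000)
    (6,2) via x @ 0.1732  # hit
  → r_5 = 0.1732
beam 6: φ=90°, α=75°
  direction (0.2588, 0.9659); cell (5,2); t to first gridline: x 0.5796, y 0.1760 (then +3.8637 / +1.0353)
    (5,3) via y @ 0.1760  # hit
  → r_6 = 0.1760
beam 7: φ=135°, α=120°
  direction (-0.5000, 0.8660); cell (5,2); t to first gridline: x 1.7000, y 0.1963 (then +2.0000 / +1.1547)
    (5,3) via y @ 0.1963  # hit
  → r_7 = 0.1963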